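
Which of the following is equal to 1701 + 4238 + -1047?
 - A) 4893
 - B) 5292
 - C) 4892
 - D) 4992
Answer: C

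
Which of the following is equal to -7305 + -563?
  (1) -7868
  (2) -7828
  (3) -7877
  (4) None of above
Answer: 1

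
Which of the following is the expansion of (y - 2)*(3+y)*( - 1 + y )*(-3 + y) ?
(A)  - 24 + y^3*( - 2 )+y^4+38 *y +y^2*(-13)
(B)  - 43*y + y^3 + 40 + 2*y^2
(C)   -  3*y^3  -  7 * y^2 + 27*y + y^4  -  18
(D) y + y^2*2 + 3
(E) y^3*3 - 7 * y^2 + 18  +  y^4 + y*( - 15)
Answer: C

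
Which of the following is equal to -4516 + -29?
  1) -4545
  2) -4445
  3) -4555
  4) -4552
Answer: 1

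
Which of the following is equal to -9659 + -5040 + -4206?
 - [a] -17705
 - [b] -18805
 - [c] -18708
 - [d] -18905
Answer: d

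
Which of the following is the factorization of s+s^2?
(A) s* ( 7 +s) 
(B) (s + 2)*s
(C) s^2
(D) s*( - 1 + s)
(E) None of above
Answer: E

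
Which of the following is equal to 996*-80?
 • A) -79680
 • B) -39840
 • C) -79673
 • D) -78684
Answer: A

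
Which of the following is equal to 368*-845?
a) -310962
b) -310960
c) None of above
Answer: b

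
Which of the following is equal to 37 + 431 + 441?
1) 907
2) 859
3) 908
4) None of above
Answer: 4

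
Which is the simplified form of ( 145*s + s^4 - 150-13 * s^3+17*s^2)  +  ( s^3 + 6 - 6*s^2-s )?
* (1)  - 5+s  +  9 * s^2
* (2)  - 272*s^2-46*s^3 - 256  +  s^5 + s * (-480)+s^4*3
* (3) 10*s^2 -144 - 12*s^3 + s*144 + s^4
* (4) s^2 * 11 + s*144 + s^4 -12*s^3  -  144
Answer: 4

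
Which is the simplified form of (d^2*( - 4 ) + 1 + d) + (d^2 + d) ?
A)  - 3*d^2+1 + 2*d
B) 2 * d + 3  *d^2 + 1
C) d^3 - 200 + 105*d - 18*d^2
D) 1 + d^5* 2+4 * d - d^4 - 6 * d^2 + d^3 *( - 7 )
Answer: A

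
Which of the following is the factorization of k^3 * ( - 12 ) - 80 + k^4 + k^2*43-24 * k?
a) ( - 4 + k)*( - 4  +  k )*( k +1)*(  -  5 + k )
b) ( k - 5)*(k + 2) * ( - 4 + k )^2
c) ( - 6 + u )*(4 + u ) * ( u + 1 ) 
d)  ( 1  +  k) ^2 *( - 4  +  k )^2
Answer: a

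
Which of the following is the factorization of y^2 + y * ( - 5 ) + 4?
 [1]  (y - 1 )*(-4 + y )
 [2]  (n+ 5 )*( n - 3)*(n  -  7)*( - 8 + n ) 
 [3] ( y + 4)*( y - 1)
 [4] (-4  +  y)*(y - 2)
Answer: 1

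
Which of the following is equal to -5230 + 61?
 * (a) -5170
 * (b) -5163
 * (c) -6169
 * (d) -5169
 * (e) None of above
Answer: d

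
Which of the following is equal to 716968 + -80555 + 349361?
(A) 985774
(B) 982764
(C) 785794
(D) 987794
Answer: A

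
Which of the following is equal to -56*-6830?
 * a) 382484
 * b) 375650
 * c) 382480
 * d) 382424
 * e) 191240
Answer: c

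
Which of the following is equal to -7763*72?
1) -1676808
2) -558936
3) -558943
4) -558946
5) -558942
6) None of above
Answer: 2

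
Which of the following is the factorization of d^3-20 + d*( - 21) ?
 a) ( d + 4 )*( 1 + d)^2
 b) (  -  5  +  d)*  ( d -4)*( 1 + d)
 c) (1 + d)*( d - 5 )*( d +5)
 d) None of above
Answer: d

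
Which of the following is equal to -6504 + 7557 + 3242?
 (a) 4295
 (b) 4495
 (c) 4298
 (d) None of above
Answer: a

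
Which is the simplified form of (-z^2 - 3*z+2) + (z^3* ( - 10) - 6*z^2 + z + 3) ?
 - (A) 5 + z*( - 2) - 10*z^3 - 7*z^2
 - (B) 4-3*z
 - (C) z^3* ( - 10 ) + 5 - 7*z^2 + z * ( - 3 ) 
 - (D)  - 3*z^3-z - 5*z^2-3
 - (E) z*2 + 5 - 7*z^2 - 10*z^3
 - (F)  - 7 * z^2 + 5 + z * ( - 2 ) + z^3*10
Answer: A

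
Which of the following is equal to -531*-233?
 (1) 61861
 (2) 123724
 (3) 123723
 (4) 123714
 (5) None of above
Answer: 3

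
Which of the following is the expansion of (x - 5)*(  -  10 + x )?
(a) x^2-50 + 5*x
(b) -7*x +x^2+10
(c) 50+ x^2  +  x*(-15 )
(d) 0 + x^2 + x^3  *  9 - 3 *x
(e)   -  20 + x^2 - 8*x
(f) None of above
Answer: c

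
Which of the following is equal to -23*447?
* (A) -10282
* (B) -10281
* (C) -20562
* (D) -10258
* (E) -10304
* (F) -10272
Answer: B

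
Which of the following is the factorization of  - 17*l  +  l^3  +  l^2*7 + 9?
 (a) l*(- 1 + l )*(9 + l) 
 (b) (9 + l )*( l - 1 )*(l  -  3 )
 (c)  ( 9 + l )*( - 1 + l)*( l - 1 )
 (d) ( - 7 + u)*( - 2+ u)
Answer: c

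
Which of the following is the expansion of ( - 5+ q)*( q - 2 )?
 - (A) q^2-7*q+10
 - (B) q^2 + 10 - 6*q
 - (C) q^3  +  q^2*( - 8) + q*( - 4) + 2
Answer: A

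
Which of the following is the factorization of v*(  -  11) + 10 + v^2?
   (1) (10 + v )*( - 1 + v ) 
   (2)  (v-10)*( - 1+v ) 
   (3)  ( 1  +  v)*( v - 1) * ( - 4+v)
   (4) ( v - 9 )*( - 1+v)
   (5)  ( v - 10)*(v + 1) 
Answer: 2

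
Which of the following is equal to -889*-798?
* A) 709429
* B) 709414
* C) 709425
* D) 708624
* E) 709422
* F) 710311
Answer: E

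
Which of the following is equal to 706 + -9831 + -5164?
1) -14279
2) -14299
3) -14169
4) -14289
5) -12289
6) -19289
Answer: 4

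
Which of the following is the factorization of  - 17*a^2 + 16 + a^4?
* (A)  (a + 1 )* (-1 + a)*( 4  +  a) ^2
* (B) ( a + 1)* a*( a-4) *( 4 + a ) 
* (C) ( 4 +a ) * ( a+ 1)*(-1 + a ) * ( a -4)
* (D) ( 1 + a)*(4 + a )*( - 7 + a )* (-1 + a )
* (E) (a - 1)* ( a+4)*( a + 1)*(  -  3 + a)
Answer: C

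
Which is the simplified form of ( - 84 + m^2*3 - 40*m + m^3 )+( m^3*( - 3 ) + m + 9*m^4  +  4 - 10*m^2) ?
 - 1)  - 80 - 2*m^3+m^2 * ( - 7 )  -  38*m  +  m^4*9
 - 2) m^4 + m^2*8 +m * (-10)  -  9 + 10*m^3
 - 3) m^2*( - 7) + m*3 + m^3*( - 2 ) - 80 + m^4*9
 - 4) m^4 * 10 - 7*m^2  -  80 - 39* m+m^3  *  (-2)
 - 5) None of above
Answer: 5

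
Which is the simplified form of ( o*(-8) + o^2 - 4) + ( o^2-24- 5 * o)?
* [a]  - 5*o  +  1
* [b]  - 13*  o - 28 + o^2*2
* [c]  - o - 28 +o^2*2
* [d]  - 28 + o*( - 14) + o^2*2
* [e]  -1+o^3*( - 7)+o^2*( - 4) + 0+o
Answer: b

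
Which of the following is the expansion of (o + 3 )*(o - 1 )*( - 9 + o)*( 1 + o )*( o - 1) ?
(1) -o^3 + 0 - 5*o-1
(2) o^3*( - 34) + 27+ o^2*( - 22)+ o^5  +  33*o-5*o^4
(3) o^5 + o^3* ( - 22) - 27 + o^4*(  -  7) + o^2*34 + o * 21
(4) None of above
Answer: 3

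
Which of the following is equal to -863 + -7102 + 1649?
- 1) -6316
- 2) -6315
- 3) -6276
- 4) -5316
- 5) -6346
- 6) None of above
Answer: 1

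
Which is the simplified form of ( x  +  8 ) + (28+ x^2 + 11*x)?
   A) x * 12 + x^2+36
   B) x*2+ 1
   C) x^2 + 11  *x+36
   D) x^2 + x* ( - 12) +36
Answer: A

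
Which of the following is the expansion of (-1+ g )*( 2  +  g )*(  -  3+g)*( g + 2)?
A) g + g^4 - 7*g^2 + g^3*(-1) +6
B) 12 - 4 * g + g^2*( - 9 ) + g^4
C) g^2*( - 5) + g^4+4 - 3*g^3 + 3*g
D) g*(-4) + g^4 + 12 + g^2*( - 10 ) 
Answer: B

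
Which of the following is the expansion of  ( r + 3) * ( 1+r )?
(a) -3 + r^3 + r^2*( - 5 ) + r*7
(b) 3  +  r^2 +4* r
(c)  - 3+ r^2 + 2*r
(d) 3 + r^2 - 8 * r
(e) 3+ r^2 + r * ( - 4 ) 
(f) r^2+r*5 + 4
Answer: b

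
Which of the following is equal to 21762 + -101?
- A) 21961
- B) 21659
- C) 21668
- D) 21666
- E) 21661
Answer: E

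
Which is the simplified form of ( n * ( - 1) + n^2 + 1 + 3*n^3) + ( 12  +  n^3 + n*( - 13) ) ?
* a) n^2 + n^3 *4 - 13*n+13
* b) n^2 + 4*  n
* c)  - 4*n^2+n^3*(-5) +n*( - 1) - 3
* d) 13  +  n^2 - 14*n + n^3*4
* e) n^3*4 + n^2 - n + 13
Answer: d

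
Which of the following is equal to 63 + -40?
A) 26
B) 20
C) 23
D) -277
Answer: C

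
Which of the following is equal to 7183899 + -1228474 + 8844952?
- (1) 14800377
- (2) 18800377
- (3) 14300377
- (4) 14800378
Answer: 1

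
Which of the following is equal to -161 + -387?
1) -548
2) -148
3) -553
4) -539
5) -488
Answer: 1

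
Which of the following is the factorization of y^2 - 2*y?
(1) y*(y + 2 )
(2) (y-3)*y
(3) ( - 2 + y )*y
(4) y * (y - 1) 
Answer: 3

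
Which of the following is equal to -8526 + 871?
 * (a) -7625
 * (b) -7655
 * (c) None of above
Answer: b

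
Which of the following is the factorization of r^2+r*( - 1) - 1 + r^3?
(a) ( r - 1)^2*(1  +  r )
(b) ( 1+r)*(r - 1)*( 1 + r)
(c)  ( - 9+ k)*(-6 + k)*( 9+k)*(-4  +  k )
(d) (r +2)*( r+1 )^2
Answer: b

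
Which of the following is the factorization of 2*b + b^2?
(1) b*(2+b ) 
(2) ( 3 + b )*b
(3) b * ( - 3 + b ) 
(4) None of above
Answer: 1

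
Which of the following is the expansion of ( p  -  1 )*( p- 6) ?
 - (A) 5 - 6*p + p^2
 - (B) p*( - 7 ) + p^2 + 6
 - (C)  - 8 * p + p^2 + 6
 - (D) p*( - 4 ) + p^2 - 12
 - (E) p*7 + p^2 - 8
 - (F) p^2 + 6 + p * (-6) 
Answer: B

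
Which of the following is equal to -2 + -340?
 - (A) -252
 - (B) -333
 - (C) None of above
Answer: C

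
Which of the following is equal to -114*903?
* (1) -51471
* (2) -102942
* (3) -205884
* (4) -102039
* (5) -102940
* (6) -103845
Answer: 2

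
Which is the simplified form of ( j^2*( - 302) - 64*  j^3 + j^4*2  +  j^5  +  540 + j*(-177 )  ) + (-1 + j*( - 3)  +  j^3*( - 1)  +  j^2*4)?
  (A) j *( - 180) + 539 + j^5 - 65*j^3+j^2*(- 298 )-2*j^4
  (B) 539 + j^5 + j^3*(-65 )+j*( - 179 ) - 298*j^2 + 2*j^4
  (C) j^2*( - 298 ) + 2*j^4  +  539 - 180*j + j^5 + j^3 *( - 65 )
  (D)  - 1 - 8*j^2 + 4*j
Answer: C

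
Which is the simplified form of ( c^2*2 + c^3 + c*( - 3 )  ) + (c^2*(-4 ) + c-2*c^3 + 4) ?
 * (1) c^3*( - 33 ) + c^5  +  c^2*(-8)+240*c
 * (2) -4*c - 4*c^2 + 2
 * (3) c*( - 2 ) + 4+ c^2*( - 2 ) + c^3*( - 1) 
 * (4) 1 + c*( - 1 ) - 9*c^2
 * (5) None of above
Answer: 3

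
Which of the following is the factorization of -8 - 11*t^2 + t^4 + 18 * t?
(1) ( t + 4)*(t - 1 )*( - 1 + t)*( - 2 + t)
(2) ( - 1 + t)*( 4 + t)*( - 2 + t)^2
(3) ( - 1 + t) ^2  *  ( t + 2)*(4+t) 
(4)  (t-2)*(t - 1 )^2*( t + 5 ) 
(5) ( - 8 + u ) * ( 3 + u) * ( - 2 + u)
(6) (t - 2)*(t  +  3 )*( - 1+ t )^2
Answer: 1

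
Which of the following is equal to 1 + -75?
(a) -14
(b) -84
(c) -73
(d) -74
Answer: d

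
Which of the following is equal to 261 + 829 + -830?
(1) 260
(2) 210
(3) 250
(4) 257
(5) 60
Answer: 1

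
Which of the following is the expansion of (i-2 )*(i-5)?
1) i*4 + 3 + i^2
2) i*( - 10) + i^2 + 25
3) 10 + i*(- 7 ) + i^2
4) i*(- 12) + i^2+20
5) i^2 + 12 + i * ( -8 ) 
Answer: 3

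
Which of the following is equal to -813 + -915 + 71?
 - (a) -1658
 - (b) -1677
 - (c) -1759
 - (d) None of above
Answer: d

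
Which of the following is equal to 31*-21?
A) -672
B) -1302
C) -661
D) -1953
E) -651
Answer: E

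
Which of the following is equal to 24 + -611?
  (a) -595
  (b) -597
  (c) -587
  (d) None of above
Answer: c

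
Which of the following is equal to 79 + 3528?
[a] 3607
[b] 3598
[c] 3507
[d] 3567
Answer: a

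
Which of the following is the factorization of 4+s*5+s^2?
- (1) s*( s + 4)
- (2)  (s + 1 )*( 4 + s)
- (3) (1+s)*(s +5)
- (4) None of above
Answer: 2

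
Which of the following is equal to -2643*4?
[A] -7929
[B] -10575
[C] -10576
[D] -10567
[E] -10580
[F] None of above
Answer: F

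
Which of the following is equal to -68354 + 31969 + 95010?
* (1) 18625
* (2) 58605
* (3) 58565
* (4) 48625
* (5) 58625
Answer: 5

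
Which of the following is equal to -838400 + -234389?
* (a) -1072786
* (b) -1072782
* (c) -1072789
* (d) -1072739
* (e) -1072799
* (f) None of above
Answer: c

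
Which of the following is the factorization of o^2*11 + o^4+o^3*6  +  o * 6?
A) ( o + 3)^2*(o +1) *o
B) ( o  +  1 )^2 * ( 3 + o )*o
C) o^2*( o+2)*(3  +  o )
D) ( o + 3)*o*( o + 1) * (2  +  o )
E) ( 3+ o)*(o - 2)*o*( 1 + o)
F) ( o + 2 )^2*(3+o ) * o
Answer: D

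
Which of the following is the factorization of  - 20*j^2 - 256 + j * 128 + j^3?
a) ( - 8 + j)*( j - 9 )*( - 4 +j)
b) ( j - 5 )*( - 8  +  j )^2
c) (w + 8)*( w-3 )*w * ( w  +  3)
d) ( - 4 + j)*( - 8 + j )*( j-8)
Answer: d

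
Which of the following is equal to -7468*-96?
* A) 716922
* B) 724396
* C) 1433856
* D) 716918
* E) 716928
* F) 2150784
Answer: E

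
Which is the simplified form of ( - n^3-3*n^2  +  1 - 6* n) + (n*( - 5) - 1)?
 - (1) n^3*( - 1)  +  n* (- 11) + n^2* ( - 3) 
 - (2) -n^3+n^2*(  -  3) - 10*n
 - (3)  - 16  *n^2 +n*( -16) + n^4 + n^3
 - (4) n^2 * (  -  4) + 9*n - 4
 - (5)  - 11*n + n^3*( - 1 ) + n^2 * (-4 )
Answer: 1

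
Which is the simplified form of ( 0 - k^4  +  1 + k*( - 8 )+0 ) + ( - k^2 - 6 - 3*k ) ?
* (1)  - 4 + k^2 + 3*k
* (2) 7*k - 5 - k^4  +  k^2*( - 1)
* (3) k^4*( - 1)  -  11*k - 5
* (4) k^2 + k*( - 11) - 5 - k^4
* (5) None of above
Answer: 5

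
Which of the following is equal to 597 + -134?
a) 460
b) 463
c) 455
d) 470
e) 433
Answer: b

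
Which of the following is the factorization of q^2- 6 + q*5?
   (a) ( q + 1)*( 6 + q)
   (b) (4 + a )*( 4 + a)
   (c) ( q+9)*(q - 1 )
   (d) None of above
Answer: d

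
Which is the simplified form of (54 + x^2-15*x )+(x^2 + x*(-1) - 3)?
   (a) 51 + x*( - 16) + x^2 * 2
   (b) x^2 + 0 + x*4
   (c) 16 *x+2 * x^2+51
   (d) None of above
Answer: a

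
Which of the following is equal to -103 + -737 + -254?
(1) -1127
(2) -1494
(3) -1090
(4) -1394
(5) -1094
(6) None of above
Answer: 5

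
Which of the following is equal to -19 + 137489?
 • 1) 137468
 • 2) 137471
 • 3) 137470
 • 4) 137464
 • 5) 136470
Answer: 3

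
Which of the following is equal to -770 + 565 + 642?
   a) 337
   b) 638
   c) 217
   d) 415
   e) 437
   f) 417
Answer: e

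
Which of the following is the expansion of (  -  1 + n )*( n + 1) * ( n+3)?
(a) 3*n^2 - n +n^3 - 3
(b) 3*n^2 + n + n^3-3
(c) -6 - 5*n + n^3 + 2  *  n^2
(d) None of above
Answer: a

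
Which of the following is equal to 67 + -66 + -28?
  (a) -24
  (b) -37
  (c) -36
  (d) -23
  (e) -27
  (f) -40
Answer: e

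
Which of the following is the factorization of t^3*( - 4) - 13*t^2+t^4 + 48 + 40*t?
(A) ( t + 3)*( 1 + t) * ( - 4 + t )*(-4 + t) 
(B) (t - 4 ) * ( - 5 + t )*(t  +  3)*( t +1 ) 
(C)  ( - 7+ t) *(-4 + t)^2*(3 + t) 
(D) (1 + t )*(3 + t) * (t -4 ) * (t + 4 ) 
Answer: A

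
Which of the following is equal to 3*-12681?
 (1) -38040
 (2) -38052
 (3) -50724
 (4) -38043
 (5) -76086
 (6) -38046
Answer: 4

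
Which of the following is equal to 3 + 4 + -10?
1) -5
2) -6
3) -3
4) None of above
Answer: 3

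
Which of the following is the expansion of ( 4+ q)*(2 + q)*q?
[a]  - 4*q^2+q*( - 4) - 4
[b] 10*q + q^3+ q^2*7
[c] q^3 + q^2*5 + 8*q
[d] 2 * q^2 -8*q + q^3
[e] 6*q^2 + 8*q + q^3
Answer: e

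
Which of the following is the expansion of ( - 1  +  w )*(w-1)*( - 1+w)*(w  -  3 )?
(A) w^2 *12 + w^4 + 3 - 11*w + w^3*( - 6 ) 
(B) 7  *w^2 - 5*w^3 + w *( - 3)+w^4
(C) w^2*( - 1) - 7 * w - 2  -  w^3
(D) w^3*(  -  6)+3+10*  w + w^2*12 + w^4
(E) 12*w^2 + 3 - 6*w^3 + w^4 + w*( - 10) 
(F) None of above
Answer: E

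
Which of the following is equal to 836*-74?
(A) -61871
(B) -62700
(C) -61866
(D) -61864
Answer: D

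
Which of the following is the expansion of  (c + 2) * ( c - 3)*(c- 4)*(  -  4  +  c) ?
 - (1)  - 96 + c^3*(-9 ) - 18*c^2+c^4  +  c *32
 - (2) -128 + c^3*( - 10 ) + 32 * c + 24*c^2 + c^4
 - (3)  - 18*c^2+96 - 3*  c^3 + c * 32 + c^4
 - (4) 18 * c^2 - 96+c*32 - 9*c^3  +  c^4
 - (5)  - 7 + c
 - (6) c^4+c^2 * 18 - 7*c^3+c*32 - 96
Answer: 4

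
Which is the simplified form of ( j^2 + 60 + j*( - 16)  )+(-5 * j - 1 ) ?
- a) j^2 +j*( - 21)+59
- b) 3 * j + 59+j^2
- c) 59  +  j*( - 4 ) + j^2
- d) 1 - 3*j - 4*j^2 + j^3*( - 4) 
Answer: a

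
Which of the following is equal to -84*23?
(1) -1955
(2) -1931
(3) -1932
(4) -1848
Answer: 3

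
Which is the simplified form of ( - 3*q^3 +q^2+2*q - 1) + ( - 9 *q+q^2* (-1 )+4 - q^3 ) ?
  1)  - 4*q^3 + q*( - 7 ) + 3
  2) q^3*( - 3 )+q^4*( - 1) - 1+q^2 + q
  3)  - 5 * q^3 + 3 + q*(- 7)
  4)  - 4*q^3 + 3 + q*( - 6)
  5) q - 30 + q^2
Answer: 1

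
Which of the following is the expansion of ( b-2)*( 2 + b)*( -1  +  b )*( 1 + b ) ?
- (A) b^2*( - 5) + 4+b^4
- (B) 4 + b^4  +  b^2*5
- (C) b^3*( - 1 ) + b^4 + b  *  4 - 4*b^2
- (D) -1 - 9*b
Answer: A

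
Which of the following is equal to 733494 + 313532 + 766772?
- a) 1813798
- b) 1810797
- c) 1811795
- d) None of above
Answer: a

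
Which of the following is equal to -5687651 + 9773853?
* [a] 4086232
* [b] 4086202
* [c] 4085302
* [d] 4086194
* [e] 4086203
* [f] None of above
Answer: b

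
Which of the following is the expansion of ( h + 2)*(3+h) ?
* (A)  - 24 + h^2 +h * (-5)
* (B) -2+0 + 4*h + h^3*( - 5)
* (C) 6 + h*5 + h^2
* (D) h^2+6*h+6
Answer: C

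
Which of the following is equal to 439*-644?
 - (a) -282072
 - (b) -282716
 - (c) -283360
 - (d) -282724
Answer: b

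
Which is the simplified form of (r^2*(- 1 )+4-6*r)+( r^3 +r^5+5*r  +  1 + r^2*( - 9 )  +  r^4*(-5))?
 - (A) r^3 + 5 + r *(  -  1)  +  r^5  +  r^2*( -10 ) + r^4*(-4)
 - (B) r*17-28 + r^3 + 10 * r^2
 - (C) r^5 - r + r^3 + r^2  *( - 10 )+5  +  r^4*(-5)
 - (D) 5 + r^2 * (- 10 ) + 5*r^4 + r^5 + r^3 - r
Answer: C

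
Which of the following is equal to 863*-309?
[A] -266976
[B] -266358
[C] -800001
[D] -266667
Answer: D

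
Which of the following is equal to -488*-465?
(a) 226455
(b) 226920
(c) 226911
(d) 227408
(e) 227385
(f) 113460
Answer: b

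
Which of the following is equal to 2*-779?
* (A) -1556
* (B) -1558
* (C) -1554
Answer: B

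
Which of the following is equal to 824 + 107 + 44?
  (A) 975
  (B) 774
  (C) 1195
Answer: A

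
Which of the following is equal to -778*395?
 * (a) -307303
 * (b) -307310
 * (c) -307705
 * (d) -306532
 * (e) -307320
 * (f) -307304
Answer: b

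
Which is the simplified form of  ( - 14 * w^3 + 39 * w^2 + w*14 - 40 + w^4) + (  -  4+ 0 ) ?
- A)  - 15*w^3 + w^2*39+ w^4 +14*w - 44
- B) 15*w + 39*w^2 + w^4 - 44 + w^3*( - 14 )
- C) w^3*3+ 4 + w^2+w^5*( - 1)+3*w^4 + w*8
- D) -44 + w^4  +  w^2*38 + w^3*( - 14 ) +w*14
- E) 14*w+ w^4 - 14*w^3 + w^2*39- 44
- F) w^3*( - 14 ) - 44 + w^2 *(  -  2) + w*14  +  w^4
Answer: E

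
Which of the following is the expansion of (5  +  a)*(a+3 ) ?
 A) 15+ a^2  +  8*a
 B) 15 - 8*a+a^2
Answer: A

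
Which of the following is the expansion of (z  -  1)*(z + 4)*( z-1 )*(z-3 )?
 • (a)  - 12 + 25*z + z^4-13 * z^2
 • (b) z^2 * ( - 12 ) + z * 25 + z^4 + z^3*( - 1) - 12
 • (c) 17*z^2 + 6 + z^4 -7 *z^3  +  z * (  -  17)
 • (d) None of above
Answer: d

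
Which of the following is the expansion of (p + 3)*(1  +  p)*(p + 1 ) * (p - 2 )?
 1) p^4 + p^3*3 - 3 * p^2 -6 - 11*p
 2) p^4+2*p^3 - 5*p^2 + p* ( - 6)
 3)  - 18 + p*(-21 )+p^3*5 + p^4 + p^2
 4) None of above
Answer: 1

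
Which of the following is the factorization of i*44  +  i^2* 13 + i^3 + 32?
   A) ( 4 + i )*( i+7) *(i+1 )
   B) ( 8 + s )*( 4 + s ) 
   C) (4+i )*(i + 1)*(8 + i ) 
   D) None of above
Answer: C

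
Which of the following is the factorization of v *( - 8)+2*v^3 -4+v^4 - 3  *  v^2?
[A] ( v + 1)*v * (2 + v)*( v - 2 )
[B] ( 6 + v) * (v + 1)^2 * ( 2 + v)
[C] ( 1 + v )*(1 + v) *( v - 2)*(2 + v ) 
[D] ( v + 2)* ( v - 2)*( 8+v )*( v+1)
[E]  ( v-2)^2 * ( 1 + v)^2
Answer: C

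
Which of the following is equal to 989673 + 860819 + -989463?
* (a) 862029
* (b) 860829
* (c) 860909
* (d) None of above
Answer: d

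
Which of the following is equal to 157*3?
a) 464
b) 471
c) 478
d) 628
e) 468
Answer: b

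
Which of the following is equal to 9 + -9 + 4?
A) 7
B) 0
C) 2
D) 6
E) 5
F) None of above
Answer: F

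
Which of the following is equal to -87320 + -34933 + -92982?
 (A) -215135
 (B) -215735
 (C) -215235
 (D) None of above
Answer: C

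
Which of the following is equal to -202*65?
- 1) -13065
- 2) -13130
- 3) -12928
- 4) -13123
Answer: 2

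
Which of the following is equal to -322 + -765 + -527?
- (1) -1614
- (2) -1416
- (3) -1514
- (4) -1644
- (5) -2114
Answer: 1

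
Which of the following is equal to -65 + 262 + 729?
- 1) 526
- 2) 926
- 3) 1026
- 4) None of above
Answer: 2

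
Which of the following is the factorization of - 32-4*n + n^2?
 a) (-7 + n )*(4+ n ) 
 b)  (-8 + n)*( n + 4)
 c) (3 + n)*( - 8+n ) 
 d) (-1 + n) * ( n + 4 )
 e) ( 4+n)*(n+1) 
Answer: b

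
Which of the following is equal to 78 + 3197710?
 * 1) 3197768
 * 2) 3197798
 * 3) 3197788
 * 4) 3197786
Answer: 3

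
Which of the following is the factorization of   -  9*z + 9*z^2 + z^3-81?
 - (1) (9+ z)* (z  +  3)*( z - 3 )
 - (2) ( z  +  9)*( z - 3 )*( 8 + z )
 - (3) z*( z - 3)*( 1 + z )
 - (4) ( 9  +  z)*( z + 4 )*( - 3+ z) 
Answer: 1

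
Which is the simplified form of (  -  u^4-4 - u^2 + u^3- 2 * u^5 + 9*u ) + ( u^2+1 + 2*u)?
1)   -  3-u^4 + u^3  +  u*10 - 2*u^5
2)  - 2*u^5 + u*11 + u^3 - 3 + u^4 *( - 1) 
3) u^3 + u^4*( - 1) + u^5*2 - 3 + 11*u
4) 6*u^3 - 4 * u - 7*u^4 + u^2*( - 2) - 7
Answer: 2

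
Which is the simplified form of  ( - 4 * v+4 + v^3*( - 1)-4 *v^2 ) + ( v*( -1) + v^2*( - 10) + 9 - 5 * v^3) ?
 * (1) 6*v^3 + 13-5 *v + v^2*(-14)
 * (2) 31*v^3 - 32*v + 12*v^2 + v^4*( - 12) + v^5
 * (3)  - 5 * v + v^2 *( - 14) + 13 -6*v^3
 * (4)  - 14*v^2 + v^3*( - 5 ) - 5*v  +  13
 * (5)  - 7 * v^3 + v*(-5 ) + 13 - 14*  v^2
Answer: 3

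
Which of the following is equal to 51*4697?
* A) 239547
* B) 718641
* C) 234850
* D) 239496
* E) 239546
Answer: A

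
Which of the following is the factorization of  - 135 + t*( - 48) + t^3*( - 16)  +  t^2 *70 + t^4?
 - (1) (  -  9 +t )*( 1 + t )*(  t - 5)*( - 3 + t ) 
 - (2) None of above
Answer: 1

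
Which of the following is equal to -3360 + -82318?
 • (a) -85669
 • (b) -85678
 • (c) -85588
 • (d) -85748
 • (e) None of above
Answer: b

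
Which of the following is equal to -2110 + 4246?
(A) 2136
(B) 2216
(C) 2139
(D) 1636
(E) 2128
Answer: A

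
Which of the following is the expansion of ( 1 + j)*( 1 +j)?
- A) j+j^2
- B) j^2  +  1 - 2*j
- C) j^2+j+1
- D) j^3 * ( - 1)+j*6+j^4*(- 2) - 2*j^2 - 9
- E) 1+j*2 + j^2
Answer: E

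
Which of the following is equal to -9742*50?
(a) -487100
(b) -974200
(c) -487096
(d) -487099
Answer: a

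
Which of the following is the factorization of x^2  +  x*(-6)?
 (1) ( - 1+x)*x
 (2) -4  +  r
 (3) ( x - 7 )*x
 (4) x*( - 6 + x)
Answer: 4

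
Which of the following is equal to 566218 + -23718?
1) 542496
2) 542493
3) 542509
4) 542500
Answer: 4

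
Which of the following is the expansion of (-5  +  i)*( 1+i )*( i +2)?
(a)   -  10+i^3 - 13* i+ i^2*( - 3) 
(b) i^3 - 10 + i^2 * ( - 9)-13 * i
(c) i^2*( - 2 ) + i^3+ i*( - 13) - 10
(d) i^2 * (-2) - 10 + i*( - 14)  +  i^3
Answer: c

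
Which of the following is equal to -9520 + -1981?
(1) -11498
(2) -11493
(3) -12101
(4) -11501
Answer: 4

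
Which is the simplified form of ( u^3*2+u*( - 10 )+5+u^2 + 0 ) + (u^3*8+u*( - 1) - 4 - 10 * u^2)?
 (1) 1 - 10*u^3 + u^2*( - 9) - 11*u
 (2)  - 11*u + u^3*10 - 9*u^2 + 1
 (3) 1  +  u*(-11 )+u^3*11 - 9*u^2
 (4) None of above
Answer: 2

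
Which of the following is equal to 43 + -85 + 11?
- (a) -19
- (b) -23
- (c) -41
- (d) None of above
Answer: d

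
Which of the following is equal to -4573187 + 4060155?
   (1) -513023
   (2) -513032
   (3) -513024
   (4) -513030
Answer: 2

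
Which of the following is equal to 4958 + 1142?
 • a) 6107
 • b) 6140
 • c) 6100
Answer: c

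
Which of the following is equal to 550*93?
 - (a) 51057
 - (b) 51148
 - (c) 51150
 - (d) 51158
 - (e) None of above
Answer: c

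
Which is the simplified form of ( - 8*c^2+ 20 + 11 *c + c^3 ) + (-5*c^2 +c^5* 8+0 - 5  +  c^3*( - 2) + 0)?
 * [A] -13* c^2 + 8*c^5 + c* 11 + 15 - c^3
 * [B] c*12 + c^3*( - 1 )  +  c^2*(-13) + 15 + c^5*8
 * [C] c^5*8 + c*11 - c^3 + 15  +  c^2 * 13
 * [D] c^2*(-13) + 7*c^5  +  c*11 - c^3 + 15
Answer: A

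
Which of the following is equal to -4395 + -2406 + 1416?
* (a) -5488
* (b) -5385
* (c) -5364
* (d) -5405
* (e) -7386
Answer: b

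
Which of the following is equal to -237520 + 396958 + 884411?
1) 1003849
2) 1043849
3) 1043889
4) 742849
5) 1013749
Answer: 2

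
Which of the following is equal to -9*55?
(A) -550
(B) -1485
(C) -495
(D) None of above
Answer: C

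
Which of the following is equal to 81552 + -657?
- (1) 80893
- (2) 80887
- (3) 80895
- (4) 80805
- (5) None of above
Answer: 3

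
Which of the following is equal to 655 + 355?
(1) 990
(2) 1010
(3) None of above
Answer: 2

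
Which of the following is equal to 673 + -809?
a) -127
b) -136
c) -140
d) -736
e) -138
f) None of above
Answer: b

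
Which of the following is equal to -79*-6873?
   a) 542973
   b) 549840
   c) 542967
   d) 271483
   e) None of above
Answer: c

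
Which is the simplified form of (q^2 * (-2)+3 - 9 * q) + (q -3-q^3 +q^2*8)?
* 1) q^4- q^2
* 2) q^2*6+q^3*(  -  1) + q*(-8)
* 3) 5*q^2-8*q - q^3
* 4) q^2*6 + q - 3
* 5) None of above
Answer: 2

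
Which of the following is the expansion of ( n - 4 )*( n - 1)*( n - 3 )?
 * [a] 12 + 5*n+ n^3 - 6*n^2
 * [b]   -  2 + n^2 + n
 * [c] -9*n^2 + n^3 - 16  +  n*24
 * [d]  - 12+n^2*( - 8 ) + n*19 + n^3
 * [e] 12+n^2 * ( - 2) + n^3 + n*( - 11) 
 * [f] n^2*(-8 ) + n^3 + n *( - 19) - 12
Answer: d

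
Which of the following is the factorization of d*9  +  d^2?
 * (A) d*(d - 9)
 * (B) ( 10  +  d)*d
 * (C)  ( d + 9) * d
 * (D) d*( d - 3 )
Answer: C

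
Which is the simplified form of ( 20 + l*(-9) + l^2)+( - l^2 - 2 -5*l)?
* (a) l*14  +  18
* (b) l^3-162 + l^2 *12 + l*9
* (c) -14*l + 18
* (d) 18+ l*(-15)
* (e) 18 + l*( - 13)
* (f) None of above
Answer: c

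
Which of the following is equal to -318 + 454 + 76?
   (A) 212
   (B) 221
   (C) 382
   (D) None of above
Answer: A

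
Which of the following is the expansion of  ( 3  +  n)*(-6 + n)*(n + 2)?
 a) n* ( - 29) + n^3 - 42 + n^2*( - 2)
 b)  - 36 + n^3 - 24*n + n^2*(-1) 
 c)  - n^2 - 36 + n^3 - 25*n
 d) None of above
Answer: b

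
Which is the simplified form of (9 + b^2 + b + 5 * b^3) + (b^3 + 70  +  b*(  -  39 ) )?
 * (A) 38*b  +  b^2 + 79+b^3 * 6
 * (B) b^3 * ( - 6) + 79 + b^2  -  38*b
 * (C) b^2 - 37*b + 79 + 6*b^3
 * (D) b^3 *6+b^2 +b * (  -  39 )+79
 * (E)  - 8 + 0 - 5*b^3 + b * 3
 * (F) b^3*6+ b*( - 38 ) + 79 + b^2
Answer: F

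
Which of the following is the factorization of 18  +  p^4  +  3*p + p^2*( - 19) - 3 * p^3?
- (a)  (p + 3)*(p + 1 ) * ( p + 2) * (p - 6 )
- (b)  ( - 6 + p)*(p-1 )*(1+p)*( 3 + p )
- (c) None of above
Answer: b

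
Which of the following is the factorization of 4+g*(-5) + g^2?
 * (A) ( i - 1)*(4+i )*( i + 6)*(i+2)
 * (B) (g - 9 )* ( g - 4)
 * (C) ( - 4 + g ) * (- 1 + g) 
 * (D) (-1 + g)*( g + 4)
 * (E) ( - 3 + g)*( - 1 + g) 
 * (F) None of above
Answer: C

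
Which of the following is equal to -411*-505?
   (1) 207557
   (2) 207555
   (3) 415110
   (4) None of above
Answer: 2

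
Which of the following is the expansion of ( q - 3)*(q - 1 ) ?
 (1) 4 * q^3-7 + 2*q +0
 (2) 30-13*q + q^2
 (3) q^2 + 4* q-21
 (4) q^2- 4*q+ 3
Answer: 4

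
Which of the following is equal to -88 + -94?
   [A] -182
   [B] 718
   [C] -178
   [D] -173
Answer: A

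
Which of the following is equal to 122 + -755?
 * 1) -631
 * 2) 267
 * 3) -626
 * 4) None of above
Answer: 4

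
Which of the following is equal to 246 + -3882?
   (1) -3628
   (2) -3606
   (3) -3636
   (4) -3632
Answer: 3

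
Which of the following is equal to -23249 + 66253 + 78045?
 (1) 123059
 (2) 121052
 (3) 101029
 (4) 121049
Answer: 4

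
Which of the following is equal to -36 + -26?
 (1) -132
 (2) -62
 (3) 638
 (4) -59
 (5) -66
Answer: 2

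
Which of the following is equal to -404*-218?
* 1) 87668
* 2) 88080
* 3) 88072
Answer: 3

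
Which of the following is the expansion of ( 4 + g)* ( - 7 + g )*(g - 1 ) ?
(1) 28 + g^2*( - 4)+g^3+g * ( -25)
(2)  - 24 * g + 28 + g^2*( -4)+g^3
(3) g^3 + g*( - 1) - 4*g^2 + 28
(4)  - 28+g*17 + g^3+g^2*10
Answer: 1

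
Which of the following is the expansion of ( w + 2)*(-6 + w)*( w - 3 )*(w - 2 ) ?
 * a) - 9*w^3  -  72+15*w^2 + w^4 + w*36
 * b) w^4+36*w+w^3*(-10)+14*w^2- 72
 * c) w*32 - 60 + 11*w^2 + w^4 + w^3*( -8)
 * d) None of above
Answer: d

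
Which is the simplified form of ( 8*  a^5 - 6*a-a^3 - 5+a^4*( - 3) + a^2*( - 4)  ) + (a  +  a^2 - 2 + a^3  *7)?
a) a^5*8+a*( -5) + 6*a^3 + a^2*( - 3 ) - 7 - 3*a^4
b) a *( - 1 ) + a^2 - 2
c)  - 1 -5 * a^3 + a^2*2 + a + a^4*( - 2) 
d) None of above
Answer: a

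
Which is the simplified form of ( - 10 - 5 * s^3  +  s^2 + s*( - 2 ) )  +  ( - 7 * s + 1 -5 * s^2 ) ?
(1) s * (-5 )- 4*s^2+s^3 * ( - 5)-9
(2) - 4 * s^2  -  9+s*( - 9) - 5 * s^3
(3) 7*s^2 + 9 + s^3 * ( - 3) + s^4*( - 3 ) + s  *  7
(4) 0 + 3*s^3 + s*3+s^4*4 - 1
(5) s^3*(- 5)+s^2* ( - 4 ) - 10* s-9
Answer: 2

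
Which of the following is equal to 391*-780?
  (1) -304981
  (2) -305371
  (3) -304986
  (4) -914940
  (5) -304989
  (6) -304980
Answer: 6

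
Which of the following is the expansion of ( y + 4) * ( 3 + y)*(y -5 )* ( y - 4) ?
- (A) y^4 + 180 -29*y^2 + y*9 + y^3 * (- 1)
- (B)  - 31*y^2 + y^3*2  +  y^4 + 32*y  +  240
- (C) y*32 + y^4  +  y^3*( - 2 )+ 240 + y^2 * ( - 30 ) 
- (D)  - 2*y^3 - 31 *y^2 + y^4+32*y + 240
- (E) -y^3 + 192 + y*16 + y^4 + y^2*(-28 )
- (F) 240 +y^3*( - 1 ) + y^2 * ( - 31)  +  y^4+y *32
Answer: D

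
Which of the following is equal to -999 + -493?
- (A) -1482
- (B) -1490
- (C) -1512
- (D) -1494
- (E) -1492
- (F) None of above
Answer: E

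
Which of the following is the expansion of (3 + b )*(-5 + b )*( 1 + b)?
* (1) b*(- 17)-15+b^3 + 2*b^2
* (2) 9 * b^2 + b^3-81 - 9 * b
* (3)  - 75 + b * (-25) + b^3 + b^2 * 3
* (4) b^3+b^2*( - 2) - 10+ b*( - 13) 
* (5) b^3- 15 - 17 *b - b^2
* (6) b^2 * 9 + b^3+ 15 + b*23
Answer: 5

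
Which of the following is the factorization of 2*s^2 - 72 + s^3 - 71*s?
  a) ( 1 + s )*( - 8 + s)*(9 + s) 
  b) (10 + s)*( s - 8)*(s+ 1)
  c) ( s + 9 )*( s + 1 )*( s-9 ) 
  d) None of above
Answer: a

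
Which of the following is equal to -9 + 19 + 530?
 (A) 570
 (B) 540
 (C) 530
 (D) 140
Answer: B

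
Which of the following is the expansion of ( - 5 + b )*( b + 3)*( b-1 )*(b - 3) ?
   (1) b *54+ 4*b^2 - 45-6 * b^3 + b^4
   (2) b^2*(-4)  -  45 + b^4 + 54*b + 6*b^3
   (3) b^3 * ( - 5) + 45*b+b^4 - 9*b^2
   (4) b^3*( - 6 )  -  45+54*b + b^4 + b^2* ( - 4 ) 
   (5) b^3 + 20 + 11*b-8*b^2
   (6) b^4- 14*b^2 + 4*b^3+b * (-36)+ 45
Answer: 4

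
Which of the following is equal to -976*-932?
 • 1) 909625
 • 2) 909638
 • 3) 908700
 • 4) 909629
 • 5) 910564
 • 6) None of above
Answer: 6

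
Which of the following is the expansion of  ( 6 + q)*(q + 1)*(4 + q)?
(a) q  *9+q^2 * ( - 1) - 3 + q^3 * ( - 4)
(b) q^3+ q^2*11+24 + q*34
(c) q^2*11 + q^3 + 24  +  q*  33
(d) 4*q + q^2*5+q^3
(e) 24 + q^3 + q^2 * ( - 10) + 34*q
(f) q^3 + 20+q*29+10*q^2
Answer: b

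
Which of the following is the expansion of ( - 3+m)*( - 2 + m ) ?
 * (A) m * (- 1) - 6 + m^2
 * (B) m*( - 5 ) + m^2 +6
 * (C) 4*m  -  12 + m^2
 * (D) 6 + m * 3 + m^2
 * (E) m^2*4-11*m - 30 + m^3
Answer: B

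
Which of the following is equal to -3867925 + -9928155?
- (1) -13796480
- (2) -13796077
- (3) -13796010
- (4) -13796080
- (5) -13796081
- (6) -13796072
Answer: 4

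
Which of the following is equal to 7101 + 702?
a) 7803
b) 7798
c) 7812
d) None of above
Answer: a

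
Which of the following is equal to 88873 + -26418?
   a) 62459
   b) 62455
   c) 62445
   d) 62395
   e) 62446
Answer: b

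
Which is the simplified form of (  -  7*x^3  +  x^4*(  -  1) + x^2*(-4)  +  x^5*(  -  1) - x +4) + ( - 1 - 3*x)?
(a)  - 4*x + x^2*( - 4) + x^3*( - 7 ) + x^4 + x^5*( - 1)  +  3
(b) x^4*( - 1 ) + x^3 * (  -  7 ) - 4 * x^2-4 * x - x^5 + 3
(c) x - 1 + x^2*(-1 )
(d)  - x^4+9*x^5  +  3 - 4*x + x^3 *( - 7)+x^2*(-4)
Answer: b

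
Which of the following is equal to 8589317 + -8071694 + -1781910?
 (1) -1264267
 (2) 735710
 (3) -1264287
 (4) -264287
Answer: 3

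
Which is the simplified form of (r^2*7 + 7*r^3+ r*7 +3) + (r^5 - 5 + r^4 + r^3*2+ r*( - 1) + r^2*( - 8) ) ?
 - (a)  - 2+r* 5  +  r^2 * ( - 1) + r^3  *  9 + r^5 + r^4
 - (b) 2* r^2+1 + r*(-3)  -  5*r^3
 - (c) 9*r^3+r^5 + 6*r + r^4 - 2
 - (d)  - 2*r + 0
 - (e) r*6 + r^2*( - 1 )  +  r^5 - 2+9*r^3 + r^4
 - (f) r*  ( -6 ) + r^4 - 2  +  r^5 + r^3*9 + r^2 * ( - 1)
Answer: e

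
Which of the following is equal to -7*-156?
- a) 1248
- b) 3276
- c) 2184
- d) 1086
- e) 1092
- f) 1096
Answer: e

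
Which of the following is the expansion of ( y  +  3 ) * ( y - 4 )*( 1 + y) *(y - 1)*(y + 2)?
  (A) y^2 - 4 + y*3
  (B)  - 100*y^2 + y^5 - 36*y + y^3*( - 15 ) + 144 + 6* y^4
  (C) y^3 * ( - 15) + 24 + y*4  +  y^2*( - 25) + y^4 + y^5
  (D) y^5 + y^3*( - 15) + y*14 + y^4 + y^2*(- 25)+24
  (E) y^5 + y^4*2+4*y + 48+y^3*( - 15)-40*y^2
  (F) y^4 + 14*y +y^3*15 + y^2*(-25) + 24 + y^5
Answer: D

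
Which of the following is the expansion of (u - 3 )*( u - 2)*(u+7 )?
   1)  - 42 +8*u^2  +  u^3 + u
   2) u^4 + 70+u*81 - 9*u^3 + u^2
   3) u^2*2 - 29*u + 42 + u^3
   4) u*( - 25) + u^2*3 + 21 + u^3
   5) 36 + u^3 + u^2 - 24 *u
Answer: 3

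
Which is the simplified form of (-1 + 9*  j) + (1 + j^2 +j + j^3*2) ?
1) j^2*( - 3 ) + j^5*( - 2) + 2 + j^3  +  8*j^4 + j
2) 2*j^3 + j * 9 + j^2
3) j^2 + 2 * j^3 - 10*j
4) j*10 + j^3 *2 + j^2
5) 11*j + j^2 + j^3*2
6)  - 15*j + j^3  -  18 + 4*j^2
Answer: 4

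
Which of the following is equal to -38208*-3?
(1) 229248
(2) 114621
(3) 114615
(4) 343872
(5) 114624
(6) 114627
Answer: 5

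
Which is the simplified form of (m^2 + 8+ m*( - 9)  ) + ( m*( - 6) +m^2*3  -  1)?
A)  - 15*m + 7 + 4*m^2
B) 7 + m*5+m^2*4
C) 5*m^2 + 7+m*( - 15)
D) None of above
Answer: A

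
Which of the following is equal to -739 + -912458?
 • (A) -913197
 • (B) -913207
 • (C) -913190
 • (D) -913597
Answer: A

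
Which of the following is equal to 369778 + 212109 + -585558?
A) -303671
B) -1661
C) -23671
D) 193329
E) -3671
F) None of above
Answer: E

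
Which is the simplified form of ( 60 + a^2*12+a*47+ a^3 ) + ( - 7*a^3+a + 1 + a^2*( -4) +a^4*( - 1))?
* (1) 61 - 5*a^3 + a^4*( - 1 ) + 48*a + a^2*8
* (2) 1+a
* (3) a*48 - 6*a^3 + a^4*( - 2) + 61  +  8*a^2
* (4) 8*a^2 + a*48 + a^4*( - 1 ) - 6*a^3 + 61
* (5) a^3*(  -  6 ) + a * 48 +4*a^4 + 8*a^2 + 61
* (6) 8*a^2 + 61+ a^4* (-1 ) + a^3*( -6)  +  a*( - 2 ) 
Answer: 4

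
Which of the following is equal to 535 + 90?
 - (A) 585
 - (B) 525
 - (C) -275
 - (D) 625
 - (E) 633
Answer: D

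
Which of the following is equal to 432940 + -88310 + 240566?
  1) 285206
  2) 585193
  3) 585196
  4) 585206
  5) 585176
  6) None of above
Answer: 3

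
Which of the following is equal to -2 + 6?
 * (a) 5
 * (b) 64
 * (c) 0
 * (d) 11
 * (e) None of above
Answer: e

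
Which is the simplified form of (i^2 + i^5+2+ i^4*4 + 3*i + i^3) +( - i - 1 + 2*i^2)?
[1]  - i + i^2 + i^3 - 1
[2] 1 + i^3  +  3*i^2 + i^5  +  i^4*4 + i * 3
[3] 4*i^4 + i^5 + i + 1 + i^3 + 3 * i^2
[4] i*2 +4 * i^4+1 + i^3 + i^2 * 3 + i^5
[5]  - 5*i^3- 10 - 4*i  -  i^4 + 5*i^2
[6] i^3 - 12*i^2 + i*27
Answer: 4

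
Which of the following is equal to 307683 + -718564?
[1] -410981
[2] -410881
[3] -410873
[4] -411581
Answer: 2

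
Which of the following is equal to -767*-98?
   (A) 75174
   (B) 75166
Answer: B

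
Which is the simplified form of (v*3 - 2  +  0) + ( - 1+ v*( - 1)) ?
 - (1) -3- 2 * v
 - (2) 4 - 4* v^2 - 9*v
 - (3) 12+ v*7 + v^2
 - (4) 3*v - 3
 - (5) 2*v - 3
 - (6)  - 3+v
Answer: 5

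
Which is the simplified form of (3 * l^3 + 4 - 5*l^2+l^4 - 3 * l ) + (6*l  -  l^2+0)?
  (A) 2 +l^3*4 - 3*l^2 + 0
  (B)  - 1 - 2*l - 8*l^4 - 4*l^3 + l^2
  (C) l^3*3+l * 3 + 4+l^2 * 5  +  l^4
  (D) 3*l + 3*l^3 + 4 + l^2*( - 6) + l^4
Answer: D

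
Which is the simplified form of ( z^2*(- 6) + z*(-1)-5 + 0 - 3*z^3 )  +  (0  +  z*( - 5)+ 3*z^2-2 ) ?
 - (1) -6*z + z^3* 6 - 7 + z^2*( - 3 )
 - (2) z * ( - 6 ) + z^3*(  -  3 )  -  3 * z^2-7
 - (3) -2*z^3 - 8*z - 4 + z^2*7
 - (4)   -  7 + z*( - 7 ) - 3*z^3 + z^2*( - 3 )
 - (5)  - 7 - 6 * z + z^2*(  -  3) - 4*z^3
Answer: 2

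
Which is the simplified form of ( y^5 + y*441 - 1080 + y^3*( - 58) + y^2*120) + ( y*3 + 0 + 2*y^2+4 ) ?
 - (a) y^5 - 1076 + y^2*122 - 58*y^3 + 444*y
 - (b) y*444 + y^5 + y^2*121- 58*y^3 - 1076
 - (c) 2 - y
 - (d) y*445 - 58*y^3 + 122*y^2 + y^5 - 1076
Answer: a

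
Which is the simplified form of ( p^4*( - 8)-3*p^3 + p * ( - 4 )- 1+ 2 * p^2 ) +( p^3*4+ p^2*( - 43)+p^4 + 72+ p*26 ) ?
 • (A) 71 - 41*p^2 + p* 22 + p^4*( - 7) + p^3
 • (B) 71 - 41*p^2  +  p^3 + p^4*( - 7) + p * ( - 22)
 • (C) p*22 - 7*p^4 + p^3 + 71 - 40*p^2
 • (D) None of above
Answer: A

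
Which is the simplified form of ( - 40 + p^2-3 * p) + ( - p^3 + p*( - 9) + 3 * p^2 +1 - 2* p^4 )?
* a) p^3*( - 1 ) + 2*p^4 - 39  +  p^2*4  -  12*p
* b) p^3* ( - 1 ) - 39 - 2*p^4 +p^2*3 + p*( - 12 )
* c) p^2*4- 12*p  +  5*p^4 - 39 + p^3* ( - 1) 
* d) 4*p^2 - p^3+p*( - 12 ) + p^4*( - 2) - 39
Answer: d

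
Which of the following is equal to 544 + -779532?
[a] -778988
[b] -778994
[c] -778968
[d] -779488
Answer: a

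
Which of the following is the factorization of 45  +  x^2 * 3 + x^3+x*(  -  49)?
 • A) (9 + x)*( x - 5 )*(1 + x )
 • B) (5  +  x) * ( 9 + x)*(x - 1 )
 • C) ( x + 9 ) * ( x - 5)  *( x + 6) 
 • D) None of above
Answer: D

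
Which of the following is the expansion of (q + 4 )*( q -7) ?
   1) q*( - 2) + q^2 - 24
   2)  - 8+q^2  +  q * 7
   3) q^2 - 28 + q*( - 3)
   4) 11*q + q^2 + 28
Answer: 3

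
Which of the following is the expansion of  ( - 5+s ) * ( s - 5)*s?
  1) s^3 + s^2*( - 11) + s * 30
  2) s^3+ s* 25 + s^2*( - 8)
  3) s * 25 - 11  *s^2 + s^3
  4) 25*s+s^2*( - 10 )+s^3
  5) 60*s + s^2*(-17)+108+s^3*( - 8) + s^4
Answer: 4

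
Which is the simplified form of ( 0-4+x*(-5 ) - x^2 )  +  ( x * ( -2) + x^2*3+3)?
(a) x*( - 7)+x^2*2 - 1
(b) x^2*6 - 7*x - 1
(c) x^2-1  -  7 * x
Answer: a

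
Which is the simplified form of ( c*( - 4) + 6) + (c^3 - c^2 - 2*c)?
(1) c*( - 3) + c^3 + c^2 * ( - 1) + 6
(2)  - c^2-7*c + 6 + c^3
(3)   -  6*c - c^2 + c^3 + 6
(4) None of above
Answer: 3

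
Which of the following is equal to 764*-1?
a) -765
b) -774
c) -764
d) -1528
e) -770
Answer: c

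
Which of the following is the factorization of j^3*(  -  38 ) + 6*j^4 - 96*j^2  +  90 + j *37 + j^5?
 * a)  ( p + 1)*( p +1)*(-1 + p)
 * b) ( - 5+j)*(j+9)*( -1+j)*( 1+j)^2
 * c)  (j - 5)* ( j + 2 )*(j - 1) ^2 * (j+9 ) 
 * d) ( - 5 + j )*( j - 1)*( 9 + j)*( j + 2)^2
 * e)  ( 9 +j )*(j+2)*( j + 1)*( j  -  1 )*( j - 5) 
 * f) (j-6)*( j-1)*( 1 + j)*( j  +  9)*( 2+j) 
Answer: e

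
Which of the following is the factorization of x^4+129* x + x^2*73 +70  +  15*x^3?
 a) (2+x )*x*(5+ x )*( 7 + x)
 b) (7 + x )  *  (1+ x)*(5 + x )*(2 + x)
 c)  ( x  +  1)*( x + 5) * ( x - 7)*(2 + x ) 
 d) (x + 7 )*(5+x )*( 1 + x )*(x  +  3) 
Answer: b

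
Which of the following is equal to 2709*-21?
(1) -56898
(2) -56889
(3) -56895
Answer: 2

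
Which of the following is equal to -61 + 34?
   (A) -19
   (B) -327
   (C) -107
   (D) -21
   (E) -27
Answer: E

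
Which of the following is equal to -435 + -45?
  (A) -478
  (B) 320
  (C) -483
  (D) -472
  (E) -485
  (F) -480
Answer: F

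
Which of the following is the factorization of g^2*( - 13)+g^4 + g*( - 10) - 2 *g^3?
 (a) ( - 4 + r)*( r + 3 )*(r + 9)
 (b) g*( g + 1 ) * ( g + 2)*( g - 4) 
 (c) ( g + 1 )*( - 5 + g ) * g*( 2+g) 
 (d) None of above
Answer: c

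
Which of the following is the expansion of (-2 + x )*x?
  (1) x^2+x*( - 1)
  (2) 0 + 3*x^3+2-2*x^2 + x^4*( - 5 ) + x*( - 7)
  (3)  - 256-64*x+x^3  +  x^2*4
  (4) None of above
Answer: 4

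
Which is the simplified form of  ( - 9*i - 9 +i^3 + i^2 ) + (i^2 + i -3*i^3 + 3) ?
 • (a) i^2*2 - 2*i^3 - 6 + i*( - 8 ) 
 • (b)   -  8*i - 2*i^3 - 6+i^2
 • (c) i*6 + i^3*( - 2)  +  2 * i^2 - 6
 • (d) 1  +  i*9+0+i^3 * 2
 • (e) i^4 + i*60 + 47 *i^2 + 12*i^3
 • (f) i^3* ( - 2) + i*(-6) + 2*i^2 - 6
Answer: a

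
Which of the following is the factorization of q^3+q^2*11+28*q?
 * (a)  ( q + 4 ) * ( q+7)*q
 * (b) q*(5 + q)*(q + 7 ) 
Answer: a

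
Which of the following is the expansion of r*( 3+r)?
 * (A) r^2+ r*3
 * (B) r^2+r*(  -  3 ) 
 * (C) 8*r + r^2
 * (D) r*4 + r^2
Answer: A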